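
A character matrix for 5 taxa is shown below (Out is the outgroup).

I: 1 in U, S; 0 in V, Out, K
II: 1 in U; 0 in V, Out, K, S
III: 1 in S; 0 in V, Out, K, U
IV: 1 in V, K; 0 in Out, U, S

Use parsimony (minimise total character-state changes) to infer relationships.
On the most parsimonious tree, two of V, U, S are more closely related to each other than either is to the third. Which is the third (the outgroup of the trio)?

The outgroup has state '0' for every character, so '1' is the derived state throughout.
I: derived state '1' in S and U only — synapomorphy for {S, U}.
II (derived state '1') is unique to U (autapomorphy; uninformative for grouping).
III (derived state '1') is unique to S (autapomorphy; uninformative for grouping).
Only K and V show the derived state '1' for IV, supporting them as a clade.
Most parsimonious ingroup topology: ((U,S),(V,K)).
S and U share a more recent common ancestor with each other than either does with V, so V is the least closely related of the three.

V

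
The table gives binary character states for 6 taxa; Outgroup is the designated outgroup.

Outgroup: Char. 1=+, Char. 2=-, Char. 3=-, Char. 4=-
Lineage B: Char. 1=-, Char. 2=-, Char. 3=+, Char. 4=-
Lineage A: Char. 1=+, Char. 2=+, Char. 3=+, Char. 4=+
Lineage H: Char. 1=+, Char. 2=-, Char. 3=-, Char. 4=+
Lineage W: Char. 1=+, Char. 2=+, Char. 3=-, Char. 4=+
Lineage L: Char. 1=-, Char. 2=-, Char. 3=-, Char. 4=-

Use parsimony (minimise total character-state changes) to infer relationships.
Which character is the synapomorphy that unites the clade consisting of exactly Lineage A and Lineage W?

Character polarity is set by the outgroup: the derived state is whichever differs from the outgroup's state, so for Char. 1 the derived state is '-', and for the remaining characters it is '+'.
Char. 1: derived state '-' in Lineage B and Lineage L only — synapomorphy for {Lineage B, Lineage L}.
Char. 2: derived state '+' in Lineage A and Lineage W only — synapomorphy for {Lineage A, Lineage W}.
Char. 3 groups Lineage A and Lineage B, which is incompatible with the clades supported by the remaining characters; treating it as convergent (homoplasy) costs fewer steps than any alternative tree.
Char. 4: derived state '+' in Lineage A, Lineage H, and Lineage W only — synapomorphy for {Lineage A, Lineage H, Lineage W}.
Most parsimonious ingroup topology: ((Lineage B,Lineage L),((Lineage A,Lineage W),Lineage H)).
The clade {Lineage A, Lineage W} is supported by Char. 2: its derived state '+' occurs in exactly those taxa and in no other taxon (including the outgroup).

Char. 2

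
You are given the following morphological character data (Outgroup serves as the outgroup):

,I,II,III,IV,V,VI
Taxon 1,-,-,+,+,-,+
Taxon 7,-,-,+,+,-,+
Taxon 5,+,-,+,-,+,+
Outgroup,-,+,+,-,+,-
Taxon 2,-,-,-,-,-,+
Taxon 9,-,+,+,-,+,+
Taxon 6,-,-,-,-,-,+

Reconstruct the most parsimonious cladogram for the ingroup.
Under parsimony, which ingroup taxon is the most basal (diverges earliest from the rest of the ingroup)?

Taxon 9

Character polarity is set by the outgroup: the derived state is whichever differs from the outgroup's state, so for II, III, V the derived state is '-', and for the remaining characters it is '+'.
I: derived state '+' in Taxon 5 only — an autapomorphy, so it tells us nothing about relationships among taxa.
Only Taxon 1, Taxon 2, Taxon 5, Taxon 6, and Taxon 7 show the derived state '-' for II, supporting them as a clade.
Only Taxon 2 and Taxon 6 show the derived state '-' for III, supporting them as a clade.
Only Taxon 1 and Taxon 7 show the derived state '+' for IV, supporting them as a clade.
V: derived state '-' in Taxon 1, Taxon 2, Taxon 6, and Taxon 7 only — synapomorphy for {Taxon 1, Taxon 2, Taxon 6, Taxon 7}.
VI (derived state '+') is shared by all ingroup taxa — unites the whole ingroup.
Most parsimonious ingroup topology: ((((Taxon 2,Taxon 6),(Taxon 7,Taxon 1)),Taxon 5),Taxon 9).
Taxon 9 is sister to the clade containing all other ingroup taxa, so it is the earliest-diverging (most basal) ingroup lineage.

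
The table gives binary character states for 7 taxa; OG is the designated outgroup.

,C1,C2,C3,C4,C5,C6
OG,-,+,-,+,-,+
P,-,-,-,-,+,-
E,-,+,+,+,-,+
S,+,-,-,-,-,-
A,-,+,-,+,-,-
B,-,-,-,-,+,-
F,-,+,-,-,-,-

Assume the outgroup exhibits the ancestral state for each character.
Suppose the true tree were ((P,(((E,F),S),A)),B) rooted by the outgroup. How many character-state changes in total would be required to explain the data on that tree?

12

Map each character onto ((P,(((E,F),S),A)),B) (rooted by OG) and count the minimum state changes it requires (Fitch parsimony):
C1: 1; C2: 3; C3: 1; C4: 3; C5: 2; C6: 2.
Total tree length = 12.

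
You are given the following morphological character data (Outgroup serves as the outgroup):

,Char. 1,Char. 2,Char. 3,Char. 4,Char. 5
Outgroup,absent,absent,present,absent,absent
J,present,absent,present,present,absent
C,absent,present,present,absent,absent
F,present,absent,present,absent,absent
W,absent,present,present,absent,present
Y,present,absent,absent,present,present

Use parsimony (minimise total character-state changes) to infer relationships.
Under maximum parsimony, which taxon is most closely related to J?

Y

Character polarity is set by the outgroup: the derived state is whichever differs from the outgroup's state, so for Char. 3 the derived state is 'absent', and for the remaining characters it is 'present'.
Only F, J, and Y show the derived state 'present' for Char. 1, supporting them as a clade.
Char. 2: derived state 'present' in C and W only — synapomorphy for {C, W}.
Char. 3: derived state 'absent' in Y only — an autapomorphy, so it tells us nothing about relationships among taxa.
Char. 4: derived state 'present' in J and Y only — synapomorphy for {J, Y}.
Char. 5 (state 'present') occurs in W and Y but conflicts with the nesting implied by the other characters — most parsimoniously interpreted as homoplasy.
Most parsimonious ingroup topology: (((J,Y),F),(C,W)).
J and Y form a cherry on this tree, so they are sister taxa.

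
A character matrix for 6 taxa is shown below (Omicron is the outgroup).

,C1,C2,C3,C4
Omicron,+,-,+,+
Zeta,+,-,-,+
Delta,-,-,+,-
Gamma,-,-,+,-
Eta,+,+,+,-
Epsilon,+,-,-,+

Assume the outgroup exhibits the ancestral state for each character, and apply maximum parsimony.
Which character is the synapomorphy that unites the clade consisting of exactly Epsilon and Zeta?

C3

Character polarity is set by the outgroup: the derived state is whichever differs from the outgroup's state, so for C1, C3, C4 the derived state is '-', and for the remaining characters it is '+'.
C1 (derived state '-') is shared by Delta and Gamma — a synapomorphy uniting that clade.
C2 (derived state '+') is unique to Eta (autapomorphy; uninformative for grouping).
Only Epsilon and Zeta show the derived state '-' for C3, supporting them as a clade.
Only Delta, Eta, and Gamma show the derived state '-' for C4, supporting them as a clade.
Most parsimonious ingroup topology: ((Zeta,Epsilon),((Delta,Gamma),Eta)).
The clade {Epsilon, Zeta} is supported by C3: its derived state '-' occurs in exactly those taxa and in no other taxon (including the outgroup).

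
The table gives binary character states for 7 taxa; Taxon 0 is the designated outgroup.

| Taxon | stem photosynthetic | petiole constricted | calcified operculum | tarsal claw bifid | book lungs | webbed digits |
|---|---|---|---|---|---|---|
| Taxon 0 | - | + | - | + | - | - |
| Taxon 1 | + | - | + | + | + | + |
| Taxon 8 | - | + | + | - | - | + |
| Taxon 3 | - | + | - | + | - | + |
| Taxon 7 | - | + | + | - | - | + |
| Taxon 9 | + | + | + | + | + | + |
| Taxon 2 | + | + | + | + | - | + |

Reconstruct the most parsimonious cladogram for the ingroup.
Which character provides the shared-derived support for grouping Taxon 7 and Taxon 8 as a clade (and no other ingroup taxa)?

Character polarity is set by the outgroup: the derived state is whichever differs from the outgroup's state, so for petiole constricted, tarsal claw bifid the derived state is '-', and for the remaining characters it is '+'.
Only Taxon 1, Taxon 2, and Taxon 9 show the derived state '+' for stem photosynthetic, supporting them as a clade.
petiole constricted: derived state '-' in Taxon 1 only — an autapomorphy, so it tells us nothing about relationships among taxa.
calcified operculum (derived state '+') is shared by Taxon 1, Taxon 2, Taxon 7, Taxon 8, and Taxon 9 — a synapomorphy uniting that clade.
tarsal claw bifid (derived state '-') is shared by Taxon 7 and Taxon 8 — a synapomorphy uniting that clade.
book lungs (derived state '+') is shared by Taxon 1 and Taxon 9 — a synapomorphy uniting that clade.
webbed digits (derived state '+') is shared by all ingroup taxa — unites the whole ingroup.
Most parsimonious ingroup topology: ((((Taxon 1,Taxon 9),Taxon 2),(Taxon 8,Taxon 7)),Taxon 3).
The clade {Taxon 7, Taxon 8} is supported by tarsal claw bifid: its derived state '-' occurs in exactly those taxa and in no other taxon (including the outgroup).

tarsal claw bifid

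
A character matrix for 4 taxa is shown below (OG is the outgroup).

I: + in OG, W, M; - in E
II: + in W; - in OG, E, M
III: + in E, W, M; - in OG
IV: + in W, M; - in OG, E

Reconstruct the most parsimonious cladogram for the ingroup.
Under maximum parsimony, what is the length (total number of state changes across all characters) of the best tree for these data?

4

Character polarity is set by the outgroup: the derived state is whichever differs from the outgroup's state, so for I the derived state is '-', and for the remaining characters it is '+'.
I: derived state '-' in E only — an autapomorphy, so it tells us nothing about relationships among taxa.
II: derived state '+' in W only — an autapomorphy, so it tells us nothing about relationships among taxa.
All ingroup taxa share the derived state '+' for III; it defines the ingroup but does not resolve relationships within it.
Only M and W show the derived state '+' for IV, supporting them as a clade.
Most parsimonious ingroup topology: (E,(W,M)).
Changes per character on this tree: I: 1; II: 1; III: 1; IV: 1.
Total = 4.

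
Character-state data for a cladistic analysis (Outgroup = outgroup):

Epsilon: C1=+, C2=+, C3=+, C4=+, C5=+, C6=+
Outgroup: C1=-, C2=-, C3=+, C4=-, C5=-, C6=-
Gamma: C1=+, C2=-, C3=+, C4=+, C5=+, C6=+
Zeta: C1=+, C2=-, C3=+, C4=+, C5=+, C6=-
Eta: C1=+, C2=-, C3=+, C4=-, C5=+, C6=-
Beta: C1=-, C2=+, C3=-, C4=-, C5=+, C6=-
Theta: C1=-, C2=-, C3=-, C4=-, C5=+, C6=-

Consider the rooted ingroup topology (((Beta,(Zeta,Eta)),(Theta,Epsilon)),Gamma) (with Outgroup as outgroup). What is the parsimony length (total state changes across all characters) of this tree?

13

Map each character onto (((Beta,(Zeta,Eta)),(Theta,Epsilon)),Gamma) (rooted by Outgroup) and count the minimum state changes it requires (Fitch parsimony):
C1: 3; C2: 2; C3: 2; C4: 3; C5: 1; C6: 2.
Total tree length = 13.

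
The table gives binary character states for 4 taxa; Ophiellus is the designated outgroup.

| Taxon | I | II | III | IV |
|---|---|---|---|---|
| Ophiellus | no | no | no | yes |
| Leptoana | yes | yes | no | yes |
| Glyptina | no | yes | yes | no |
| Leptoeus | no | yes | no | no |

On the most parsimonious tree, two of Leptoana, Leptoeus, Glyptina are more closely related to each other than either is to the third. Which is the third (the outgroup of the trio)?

Leptoana

Character polarity is set by the outgroup: the derived state is whichever differs from the outgroup's state, so for IV the derived state is 'no', and for the remaining characters it is 'yes'.
I: derived state 'yes' in Leptoana only — an autapomorphy, so it tells us nothing about relationships among taxa.
All ingroup taxa share the derived state 'yes' for II; it defines the ingroup but does not resolve relationships within it.
III: derived state 'yes' in Glyptina only — an autapomorphy, so it tells us nothing about relationships among taxa.
Only Glyptina and Leptoeus show the derived state 'no' for IV, supporting them as a clade.
Most parsimonious ingroup topology: (Leptoana,(Glyptina,Leptoeus)).
Glyptina and Leptoeus share a more recent common ancestor with each other than either does with Leptoana, so Leptoana is the least closely related of the three.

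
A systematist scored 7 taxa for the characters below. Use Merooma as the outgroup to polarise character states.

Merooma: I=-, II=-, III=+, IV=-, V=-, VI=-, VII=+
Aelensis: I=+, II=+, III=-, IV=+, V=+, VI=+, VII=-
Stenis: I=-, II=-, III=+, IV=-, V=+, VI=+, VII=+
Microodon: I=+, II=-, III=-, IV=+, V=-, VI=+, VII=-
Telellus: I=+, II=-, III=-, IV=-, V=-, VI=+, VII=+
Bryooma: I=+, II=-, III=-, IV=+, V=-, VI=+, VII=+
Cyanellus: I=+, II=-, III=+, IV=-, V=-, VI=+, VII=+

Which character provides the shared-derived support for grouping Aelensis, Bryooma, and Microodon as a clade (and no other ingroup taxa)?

Character polarity is set by the outgroup: the derived state is whichever differs from the outgroup's state, so for III, VII the derived state is '-', and for the remaining characters it is '+'.
Only Aelensis, Bryooma, Cyanellus, Microodon, and Telellus show the derived state '+' for I, supporting them as a clade.
II (derived state '+') is unique to Aelensis (autapomorphy; uninformative for grouping).
III: derived state '-' in Aelensis, Bryooma, Microodon, and Telellus only — synapomorphy for {Aelensis, Bryooma, Microodon, Telellus}.
IV (derived state '+') is shared by Aelensis, Bryooma, and Microodon — a synapomorphy uniting that clade.
V (state '+') occurs in Aelensis and Stenis but conflicts with the nesting implied by the other characters — most parsimoniously interpreted as homoplasy.
All ingroup taxa share the derived state '+' for VI; it defines the ingroup but does not resolve relationships within it.
VII (derived state '-') is shared by Aelensis and Microodon — a synapomorphy uniting that clade.
Most parsimonious ingroup topology: (((((Aelensis,Microodon),Bryooma),Telellus),Cyanellus),Stenis).
The clade {Aelensis, Bryooma, Microodon} is supported by IV: its derived state '+' occurs in exactly those taxa and in no other taxon (including the outgroup).

IV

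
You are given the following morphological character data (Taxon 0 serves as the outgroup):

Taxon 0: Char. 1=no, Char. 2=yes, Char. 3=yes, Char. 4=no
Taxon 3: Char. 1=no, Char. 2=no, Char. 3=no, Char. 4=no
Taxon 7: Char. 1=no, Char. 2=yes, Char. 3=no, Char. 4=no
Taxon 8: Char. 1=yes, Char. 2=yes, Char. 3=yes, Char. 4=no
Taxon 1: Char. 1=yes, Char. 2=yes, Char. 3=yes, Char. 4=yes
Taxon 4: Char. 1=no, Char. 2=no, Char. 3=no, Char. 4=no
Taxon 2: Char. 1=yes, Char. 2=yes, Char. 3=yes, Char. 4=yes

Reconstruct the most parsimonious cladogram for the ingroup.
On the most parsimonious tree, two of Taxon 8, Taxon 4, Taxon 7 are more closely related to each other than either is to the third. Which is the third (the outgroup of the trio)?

Character polarity is set by the outgroup: the derived state is whichever differs from the outgroup's state, so for Char. 2, Char. 3 the derived state is 'no', and for the remaining characters it is 'yes'.
Char. 1: derived state 'yes' in Taxon 1, Taxon 2, and Taxon 8 only — synapomorphy for {Taxon 1, Taxon 2, Taxon 8}.
Char. 2: derived state 'no' in Taxon 3 and Taxon 4 only — synapomorphy for {Taxon 3, Taxon 4}.
Only Taxon 3, Taxon 4, and Taxon 7 show the derived state 'no' for Char. 3, supporting them as a clade.
Char. 4 (derived state 'yes') is shared by Taxon 1 and Taxon 2 — a synapomorphy uniting that clade.
Most parsimonious ingroup topology: (((Taxon 3,Taxon 4),Taxon 7),(Taxon 8,(Taxon 1,Taxon 2))).
Taxon 4 and Taxon 7 share a more recent common ancestor with each other than either does with Taxon 8, so Taxon 8 is the least closely related of the three.

Taxon 8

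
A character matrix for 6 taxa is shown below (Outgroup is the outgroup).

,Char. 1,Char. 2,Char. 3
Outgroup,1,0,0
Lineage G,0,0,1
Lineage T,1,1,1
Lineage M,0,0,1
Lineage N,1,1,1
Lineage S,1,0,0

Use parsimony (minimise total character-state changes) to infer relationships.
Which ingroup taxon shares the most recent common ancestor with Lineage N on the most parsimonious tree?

Character polarity is set by the outgroup: the derived state is whichever differs from the outgroup's state, so for Char. 1 the derived state is '0', and for the remaining characters it is '1'.
Char. 1: derived state '0' in Lineage G and Lineage M only — synapomorphy for {Lineage G, Lineage M}.
Char. 2: derived state '1' in Lineage N and Lineage T only — synapomorphy for {Lineage N, Lineage T}.
Only Lineage G, Lineage M, Lineage N, and Lineage T show the derived state '1' for Char. 3, supporting them as a clade.
Most parsimonious ingroup topology: (((Lineage G,Lineage M),(Lineage T,Lineage N)),Lineage S).
Lineage N and Lineage T form a cherry on this tree, so they are sister taxa.

Lineage T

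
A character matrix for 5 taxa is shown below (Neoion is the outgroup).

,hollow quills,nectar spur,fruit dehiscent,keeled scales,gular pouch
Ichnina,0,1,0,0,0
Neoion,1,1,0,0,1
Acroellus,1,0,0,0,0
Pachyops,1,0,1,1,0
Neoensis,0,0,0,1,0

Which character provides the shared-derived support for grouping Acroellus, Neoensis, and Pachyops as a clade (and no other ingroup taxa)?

Character polarity is set by the outgroup: the derived state is whichever differs from the outgroup's state, so for hollow quills, nectar spur, gular pouch the derived state is '0', and for the remaining characters it is '1'.
hollow quills groups Ichnina and Neoensis, which is incompatible with the clades supported by the remaining characters; treating it as convergent (homoplasy) costs fewer steps than any alternative tree.
Only Acroellus, Neoensis, and Pachyops show the derived state '0' for nectar spur, supporting them as a clade.
fruit dehiscent: derived state '1' in Pachyops only — an autapomorphy, so it tells us nothing about relationships among taxa.
keeled scales (derived state '1') is shared by Neoensis and Pachyops — a synapomorphy uniting that clade.
All ingroup taxa share the derived state '0' for gular pouch; it defines the ingroup but does not resolve relationships within it.
Most parsimonious ingroup topology: (Ichnina,(Acroellus,(Neoensis,Pachyops))).
The clade {Acroellus, Neoensis, Pachyops} is supported by nectar spur: its derived state '0' occurs in exactly those taxa and in no other taxon (including the outgroup).

nectar spur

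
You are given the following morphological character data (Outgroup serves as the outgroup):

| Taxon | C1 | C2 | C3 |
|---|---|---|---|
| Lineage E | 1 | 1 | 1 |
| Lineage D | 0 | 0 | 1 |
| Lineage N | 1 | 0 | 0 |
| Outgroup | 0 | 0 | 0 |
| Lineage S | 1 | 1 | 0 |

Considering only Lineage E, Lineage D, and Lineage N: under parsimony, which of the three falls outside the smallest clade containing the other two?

Lineage D

The outgroup has state '0' for every character, so '1' is the derived state throughout.
C1 (derived state '1') is shared by Lineage E, Lineage N, and Lineage S — a synapomorphy uniting that clade.
Only Lineage E and Lineage S show the derived state '1' for C2, supporting them as a clade.
C3 groups Lineage D and Lineage E, which is incompatible with the clades supported by the remaining characters; treating it as convergent (homoplasy) costs fewer steps than any alternative tree.
Most parsimonious ingroup topology: ((Lineage N,(Lineage E,Lineage S)),Lineage D).
Lineage N and Lineage E share a more recent common ancestor with each other than either does with Lineage D, so Lineage D is the least closely related of the three.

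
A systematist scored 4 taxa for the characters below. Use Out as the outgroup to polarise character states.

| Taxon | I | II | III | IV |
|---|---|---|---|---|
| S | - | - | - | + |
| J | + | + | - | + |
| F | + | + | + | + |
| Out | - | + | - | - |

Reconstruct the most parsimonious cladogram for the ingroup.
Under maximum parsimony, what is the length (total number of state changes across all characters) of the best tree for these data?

Character polarity is set by the outgroup: the derived state is whichever differs from the outgroup's state, so for II the derived state is '-', and for the remaining characters it is '+'.
Only F and J show the derived state '+' for I, supporting them as a clade.
II (derived state '-') is unique to S (autapomorphy; uninformative for grouping).
III (derived state '+') is unique to F (autapomorphy; uninformative for grouping).
IV (derived state '+') is shared by all ingroup taxa — unites the whole ingroup.
Most parsimonious ingroup topology: ((J,F),S).
Changes per character on this tree: I: 1; II: 1; III: 1; IV: 1.
Total = 4.

4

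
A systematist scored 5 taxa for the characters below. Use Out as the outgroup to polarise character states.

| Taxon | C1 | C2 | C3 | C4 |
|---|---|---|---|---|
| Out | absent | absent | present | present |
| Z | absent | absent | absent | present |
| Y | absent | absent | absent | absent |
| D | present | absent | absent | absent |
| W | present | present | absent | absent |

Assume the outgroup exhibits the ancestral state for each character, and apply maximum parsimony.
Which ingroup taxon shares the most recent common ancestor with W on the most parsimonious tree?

Character polarity is set by the outgroup: the derived state is whichever differs from the outgroup's state, so for C3, C4 the derived state is 'absent', and for the remaining characters it is 'present'.
Only D and W show the derived state 'present' for C1, supporting them as a clade.
C2 (derived state 'present') is unique to W (autapomorphy; uninformative for grouping).
All ingroup taxa share the derived state 'absent' for C3; it defines the ingroup but does not resolve relationships within it.
C4: derived state 'absent' in D, W, and Y only — synapomorphy for {D, W, Y}.
Most parsimonious ingroup topology: (Z,(Y,(D,W))).
W and D form a cherry on this tree, so they are sister taxa.

D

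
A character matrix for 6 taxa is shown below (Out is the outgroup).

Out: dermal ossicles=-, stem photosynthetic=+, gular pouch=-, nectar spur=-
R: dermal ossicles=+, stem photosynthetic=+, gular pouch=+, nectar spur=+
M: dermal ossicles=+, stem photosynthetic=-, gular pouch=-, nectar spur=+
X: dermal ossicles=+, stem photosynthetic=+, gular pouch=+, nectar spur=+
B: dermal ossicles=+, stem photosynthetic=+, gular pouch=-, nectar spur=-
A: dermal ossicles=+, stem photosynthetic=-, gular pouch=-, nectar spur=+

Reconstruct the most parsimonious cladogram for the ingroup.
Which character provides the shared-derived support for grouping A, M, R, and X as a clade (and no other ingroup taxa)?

Character polarity is set by the outgroup: the derived state is whichever differs from the outgroup's state, so for stem photosynthetic the derived state is '-', and for the remaining characters it is '+'.
All ingroup taxa share the derived state '+' for dermal ossicles; it defines the ingroup but does not resolve relationships within it.
stem photosynthetic (derived state '-') is shared by A and M — a synapomorphy uniting that clade.
gular pouch: derived state '+' in R and X only — synapomorphy for {R, X}.
Only A, M, R, and X show the derived state '+' for nectar spur, supporting them as a clade.
Most parsimonious ingroup topology: (((R,X),(M,A)),B).
The clade {A, M, R, X} is supported by nectar spur: its derived state '+' occurs in exactly those taxa and in no other taxon (including the outgroup).

nectar spur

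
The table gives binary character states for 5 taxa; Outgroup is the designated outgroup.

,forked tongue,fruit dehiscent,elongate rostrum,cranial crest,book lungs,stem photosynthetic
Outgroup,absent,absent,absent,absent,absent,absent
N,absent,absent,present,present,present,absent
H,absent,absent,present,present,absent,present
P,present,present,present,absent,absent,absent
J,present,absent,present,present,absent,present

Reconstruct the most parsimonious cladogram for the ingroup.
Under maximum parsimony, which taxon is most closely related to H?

J

The outgroup has state 'absent' for every character, so 'present' is the derived state throughout.
forked tongue (state 'present') occurs in J and P but conflicts with the nesting implied by the other characters — most parsimoniously interpreted as homoplasy.
fruit dehiscent (derived state 'present') is unique to P (autapomorphy; uninformative for grouping).
elongate rostrum (derived state 'present') is shared by all ingroup taxa — unites the whole ingroup.
cranial crest: derived state 'present' in H, J, and N only — synapomorphy for {H, J, N}.
book lungs: derived state 'present' in N only — an autapomorphy, so it tells us nothing about relationships among taxa.
stem photosynthetic (derived state 'present') is shared by H and J — a synapomorphy uniting that clade.
Most parsimonious ingroup topology: ((N,(H,J)),P).
H and J form a cherry on this tree, so they are sister taxa.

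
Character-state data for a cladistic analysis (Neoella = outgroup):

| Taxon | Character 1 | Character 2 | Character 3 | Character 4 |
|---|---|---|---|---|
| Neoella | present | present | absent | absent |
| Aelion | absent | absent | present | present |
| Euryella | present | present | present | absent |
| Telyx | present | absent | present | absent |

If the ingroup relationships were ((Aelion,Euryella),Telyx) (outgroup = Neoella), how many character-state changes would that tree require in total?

Map each character onto ((Aelion,Euryella),Telyx) (rooted by Neoella) and count the minimum state changes it requires (Fitch parsimony):
Character 1: 1; Character 2: 2; Character 3: 1; Character 4: 1.
Total tree length = 5.

5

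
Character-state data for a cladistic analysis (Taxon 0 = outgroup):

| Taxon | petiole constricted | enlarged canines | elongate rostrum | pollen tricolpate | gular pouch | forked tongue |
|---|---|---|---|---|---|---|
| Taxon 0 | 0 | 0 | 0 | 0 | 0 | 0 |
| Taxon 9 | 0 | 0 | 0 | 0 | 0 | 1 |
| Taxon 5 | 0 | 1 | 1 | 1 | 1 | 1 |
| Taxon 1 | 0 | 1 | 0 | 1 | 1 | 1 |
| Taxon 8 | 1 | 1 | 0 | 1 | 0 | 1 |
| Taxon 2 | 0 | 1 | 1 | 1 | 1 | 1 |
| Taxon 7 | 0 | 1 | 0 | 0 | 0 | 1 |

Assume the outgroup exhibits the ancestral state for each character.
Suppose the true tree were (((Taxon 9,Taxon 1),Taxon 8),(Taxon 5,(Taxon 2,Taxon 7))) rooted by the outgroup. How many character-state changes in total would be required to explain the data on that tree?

12

Map each character onto (((Taxon 9,Taxon 1),Taxon 8),(Taxon 5,(Taxon 2,Taxon 7))) (rooted by Taxon 0) and count the minimum state changes it requires (Fitch parsimony):
petiole constricted: 1; enlarged canines: 2; elongate rostrum: 2; pollen tricolpate: 3; gular pouch: 3; forked tongue: 1.
Total tree length = 12.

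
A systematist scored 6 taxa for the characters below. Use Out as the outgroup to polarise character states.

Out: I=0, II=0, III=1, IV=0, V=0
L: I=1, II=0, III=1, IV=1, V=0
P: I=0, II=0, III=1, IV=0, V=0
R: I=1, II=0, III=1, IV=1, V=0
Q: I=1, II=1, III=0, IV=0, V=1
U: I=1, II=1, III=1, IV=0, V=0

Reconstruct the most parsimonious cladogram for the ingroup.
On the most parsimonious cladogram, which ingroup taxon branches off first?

Character polarity is set by the outgroup: the derived state is whichever differs from the outgroup's state, so for III the derived state is '0', and for the remaining characters it is '1'.
Only L, Q, R, and U show the derived state '1' for I, supporting them as a clade.
II: derived state '1' in Q and U only — synapomorphy for {Q, U}.
III: derived state '0' in Q only — an autapomorphy, so it tells us nothing about relationships among taxa.
Only L and R show the derived state '1' for IV, supporting them as a clade.
V: derived state '1' in Q only — an autapomorphy, so it tells us nothing about relationships among taxa.
Most parsimonious ingroup topology: (((L,R),(Q,U)),P).
P is sister to the clade containing all other ingroup taxa, so it is the earliest-diverging (most basal) ingroup lineage.

P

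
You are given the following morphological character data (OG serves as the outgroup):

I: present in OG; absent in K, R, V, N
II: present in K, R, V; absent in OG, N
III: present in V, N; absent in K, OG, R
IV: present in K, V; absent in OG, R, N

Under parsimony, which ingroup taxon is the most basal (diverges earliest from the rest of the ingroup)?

N

Character polarity is set by the outgroup: the derived state is whichever differs from the outgroup's state, so for I the derived state is 'absent', and for the remaining characters it is 'present'.
All ingroup taxa share the derived state 'absent' for I; it defines the ingroup but does not resolve relationships within it.
II (derived state 'present') is shared by K, R, and V — a synapomorphy uniting that clade.
III groups N and V, which is incompatible with the clades supported by the remaining characters; treating it as convergent (homoplasy) costs fewer steps than any alternative tree.
IV: derived state 'present' in K and V only — synapomorphy for {K, V}.
Most parsimonious ingroup topology: (((V,K),R),N).
N is sister to the clade containing all other ingroup taxa, so it is the earliest-diverging (most basal) ingroup lineage.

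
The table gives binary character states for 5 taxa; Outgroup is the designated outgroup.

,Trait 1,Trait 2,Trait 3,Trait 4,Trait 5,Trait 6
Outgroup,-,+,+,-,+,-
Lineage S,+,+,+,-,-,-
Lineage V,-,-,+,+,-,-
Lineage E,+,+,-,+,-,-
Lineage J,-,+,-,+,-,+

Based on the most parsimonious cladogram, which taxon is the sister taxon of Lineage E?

Character polarity is set by the outgroup: the derived state is whichever differs from the outgroup's state, so for Trait 2, Trait 3, Trait 5 the derived state is '-', and for the remaining characters it is '+'.
Trait 1 groups Lineage E and Lineage S, which is incompatible with the clades supported by the remaining characters; treating it as convergent (homoplasy) costs fewer steps than any alternative tree.
Trait 2: derived state '-' in Lineage V only — an autapomorphy, so it tells us nothing about relationships among taxa.
Trait 3: derived state '-' in Lineage E and Lineage J only — synapomorphy for {Lineage E, Lineage J}.
Only Lineage E, Lineage J, and Lineage V show the derived state '+' for Trait 4, supporting them as a clade.
Trait 5 (derived state '-') is shared by all ingroup taxa — unites the whole ingroup.
Trait 6: derived state '+' in Lineage J only — an autapomorphy, so it tells us nothing about relationships among taxa.
Most parsimonious ingroup topology: (Lineage S,(Lineage V,(Lineage E,Lineage J))).
Lineage E and Lineage J form a cherry on this tree, so they are sister taxa.

Lineage J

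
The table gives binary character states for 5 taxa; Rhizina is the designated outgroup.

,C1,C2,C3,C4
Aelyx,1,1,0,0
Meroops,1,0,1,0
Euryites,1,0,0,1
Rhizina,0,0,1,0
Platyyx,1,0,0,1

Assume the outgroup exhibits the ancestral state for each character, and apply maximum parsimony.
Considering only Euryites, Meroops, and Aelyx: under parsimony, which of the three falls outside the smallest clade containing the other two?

Character polarity is set by the outgroup: the derived state is whichever differs from the outgroup's state, so for C3 the derived state is '0', and for the remaining characters it is '1'.
All ingroup taxa share the derived state '1' for C1; it defines the ingroup but does not resolve relationships within it.
C2 (derived state '1') is unique to Aelyx (autapomorphy; uninformative for grouping).
Only Aelyx, Euryites, and Platyyx show the derived state '0' for C3, supporting them as a clade.
Only Euryites and Platyyx show the derived state '1' for C4, supporting them as a clade.
Most parsimonious ingroup topology: (((Platyyx,Euryites),Aelyx),Meroops).
Euryites and Aelyx share a more recent common ancestor with each other than either does with Meroops, so Meroops is the least closely related of the three.

Meroops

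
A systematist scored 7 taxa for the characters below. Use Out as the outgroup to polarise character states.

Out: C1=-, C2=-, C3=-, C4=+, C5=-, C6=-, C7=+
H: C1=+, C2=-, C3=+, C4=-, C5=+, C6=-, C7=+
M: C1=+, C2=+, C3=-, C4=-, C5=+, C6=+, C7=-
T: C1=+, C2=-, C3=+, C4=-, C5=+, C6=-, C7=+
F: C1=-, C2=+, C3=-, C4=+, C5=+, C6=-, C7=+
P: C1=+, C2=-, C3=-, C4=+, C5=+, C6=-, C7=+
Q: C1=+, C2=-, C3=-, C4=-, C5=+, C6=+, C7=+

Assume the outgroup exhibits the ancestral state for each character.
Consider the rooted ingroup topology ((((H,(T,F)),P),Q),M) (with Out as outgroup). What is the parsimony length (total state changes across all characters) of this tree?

Map each character onto ((((H,(T,F)),P),Q),M) (rooted by Out) and count the minimum state changes it requires (Fitch parsimony):
C1: 2; C2: 2; C3: 2; C4: 3; C5: 1; C6: 2; C7: 1.
Total tree length = 13.

13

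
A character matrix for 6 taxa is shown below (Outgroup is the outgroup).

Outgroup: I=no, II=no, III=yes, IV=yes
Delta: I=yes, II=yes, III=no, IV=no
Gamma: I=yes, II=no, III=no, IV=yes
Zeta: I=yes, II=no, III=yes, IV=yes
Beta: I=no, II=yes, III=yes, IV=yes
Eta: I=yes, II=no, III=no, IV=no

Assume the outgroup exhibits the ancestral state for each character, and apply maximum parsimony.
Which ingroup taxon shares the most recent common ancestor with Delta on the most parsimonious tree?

Eta

Character polarity is set by the outgroup: the derived state is whichever differs from the outgroup's state, so for III, IV the derived state is 'no', and for the remaining characters it is 'yes'.
I: derived state 'yes' in Delta, Eta, Gamma, and Zeta only — synapomorphy for {Delta, Eta, Gamma, Zeta}.
II groups Beta and Delta, which is incompatible with the clades supported by the remaining characters; treating it as convergent (homoplasy) costs fewer steps than any alternative tree.
III (derived state 'no') is shared by Delta, Eta, and Gamma — a synapomorphy uniting that clade.
IV: derived state 'no' in Delta and Eta only — synapomorphy for {Delta, Eta}.
Most parsimonious ingroup topology: ((((Delta,Eta),Gamma),Zeta),Beta).
Delta and Eta form a cherry on this tree, so they are sister taxa.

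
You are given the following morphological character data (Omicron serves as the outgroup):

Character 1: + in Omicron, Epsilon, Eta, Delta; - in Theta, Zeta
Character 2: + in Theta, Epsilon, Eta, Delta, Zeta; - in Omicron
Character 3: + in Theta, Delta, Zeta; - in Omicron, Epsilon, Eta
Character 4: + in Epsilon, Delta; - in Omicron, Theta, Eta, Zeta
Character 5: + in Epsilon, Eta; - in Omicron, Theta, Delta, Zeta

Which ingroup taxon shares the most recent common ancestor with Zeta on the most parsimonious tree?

Theta

Character polarity is set by the outgroup: the derived state is whichever differs from the outgroup's state, so for Character 1 the derived state is '-', and for the remaining characters it is '+'.
Character 1 (derived state '-') is shared by Theta and Zeta — a synapomorphy uniting that clade.
All ingroup taxa share the derived state '+' for Character 2; it defines the ingroup but does not resolve relationships within it.
Character 3: derived state '+' in Delta, Theta, and Zeta only — synapomorphy for {Delta, Theta, Zeta}.
Character 4 (state '+') occurs in Delta and Epsilon but conflicts with the nesting implied by the other characters — most parsimoniously interpreted as homoplasy.
Only Epsilon and Eta show the derived state '+' for Character 5, supporting them as a clade.
Most parsimonious ingroup topology: (((Theta,Zeta),Delta),(Epsilon,Eta)).
Zeta and Theta form a cherry on this tree, so they are sister taxa.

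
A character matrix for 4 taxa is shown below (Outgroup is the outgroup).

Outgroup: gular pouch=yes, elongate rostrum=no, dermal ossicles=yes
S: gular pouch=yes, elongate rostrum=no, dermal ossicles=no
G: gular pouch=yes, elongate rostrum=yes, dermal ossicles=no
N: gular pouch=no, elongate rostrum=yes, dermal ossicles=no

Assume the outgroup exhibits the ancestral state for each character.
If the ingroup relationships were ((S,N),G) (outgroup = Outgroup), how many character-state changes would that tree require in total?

4

Map each character onto ((S,N),G) (rooted by Outgroup) and count the minimum state changes it requires (Fitch parsimony):
gular pouch: 1; elongate rostrum: 2; dermal ossicles: 1.
Total tree length = 4.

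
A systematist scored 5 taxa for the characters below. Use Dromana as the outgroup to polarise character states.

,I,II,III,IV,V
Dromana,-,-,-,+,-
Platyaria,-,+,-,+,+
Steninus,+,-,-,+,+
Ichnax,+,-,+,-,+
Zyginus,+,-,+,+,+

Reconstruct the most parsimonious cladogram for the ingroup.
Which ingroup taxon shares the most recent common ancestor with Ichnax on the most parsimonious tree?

Character polarity is set by the outgroup: the derived state is whichever differs from the outgroup's state, so for IV the derived state is '-', and for the remaining characters it is '+'.
I: derived state '+' in Ichnax, Steninus, and Zyginus only — synapomorphy for {Ichnax, Steninus, Zyginus}.
II: derived state '+' in Platyaria only — an autapomorphy, so it tells us nothing about relationships among taxa.
Only Ichnax and Zyginus show the derived state '+' for III, supporting them as a clade.
IV (derived state '-') is unique to Ichnax (autapomorphy; uninformative for grouping).
V (derived state '+') is shared by all ingroup taxa — unites the whole ingroup.
Most parsimonious ingroup topology: (Platyaria,(Steninus,(Ichnax,Zyginus))).
Ichnax and Zyginus form a cherry on this tree, so they are sister taxa.

Zyginus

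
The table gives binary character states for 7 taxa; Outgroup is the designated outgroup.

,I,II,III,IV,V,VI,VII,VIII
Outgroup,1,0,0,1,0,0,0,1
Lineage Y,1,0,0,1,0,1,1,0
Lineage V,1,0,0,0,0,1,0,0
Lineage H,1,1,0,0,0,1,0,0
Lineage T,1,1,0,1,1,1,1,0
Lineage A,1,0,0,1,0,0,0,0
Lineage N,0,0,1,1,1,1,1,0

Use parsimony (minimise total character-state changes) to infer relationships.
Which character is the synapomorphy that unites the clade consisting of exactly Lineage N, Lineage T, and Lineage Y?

Character polarity is set by the outgroup: the derived state is whichever differs from the outgroup's state, so for I, IV, VIII the derived state is '0', and for the remaining characters it is '1'.
I (derived state '0') is unique to Lineage N (autapomorphy; uninformative for grouping).
II groups Lineage H and Lineage T, which is incompatible with the clades supported by the remaining characters; treating it as convergent (homoplasy) costs fewer steps than any alternative tree.
III (derived state '1') is unique to Lineage N (autapomorphy; uninformative for grouping).
IV: derived state '0' in Lineage H and Lineage V only — synapomorphy for {Lineage H, Lineage V}.
Only Lineage N and Lineage T show the derived state '1' for V, supporting them as a clade.
VI: derived state '1' in Lineage H, Lineage N, Lineage T, Lineage V, and Lineage Y only — synapomorphy for {Lineage H, Lineage N, Lineage T, Lineage V, Lineage Y}.
Only Lineage N, Lineage T, and Lineage Y show the derived state '1' for VII, supporting them as a clade.
All ingroup taxa share the derived state '0' for VIII; it defines the ingroup but does not resolve relationships within it.
Most parsimonious ingroup topology: (((Lineage Y,(Lineage T,Lineage N)),(Lineage V,Lineage H)),Lineage A).
The clade {Lineage N, Lineage T, Lineage Y} is supported by VII: its derived state '1' occurs in exactly those taxa and in no other taxon (including the outgroup).

VII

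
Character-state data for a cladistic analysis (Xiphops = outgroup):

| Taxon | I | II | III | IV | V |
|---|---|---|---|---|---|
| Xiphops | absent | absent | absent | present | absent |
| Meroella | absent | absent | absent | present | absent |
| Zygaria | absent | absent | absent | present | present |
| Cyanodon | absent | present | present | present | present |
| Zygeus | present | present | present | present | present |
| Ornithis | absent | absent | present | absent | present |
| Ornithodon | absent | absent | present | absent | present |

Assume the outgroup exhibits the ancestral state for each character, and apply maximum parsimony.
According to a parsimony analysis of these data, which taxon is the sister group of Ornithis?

Character polarity is set by the outgroup: the derived state is whichever differs from the outgroup's state, so for IV the derived state is 'absent', and for the remaining characters it is 'present'.
I: derived state 'present' in Zygeus only — an autapomorphy, so it tells us nothing about relationships among taxa.
II (derived state 'present') is shared by Cyanodon and Zygeus — a synapomorphy uniting that clade.
III: derived state 'present' in Cyanodon, Ornithis, Ornithodon, and Zygeus only — synapomorphy for {Cyanodon, Ornithis, Ornithodon, Zygeus}.
IV: derived state 'absent' in Ornithis and Ornithodon only — synapomorphy for {Ornithis, Ornithodon}.
Only Cyanodon, Ornithis, Ornithodon, Zygaria, and Zygeus show the derived state 'present' for V, supporting them as a clade.
Most parsimonious ingroup topology: (Meroella,(Zygaria,((Cyanodon,Zygeus),(Ornithis,Ornithodon)))).
Ornithis and Ornithodon form a cherry on this tree, so they are sister taxa.

Ornithodon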